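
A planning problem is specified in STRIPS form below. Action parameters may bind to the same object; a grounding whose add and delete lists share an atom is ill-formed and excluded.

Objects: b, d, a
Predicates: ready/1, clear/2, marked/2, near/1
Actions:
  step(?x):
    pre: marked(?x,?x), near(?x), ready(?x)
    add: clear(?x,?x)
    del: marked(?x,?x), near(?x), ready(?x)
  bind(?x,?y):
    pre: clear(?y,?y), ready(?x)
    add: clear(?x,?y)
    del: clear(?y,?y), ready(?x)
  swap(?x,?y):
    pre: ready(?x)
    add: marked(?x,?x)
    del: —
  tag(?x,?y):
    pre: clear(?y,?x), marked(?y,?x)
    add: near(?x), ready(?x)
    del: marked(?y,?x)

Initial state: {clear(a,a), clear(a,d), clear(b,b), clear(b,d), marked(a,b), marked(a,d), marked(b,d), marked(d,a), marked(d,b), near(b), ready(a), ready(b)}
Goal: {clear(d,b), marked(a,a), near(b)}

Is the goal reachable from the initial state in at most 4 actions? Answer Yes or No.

Yes

1. swap(a,b)  →  {clear(a,a), clear(a,d), clear(b,b), clear(b,d), marked(a,a), marked(a,b), marked(a,d), marked(b,d), marked(d,a), marked(d,b), near(b), ready(a), ready(b)}
2. tag(d,b)  →  {clear(a,a), clear(a,d), clear(b,b), clear(b,d), marked(a,a), marked(a,b), marked(a,d), marked(d,a), marked(d,b), near(b), near(d), ready(a), ready(b), ready(d)}
3. bind(d,b)  →  {clear(a,a), clear(a,d), clear(b,d), clear(d,b), marked(a,a), marked(a,b), marked(a,d), marked(d,a), marked(d,b), near(b), near(d), ready(a), ready(b)}
optimal plan length = 3; 3 ≤ 4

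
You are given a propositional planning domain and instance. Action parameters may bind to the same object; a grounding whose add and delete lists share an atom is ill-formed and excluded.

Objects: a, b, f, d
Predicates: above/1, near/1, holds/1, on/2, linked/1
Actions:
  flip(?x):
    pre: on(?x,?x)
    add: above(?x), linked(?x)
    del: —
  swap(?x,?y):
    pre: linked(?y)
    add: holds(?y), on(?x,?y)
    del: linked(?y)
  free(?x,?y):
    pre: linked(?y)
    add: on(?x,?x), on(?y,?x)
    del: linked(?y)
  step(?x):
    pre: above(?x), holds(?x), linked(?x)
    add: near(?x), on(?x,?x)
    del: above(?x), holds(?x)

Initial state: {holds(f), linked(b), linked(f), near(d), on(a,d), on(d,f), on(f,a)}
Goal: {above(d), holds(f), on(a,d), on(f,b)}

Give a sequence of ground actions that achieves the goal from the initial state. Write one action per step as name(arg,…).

1. swap(f,b)  →  {holds(b), holds(f), linked(f), near(d), on(a,d), on(d,f), on(f,a), on(f,b)}
2. free(d,f)  →  {holds(b), holds(f), near(d), on(a,d), on(d,d), on(d,f), on(f,a), on(f,b), on(f,d)}
3. flip(d)  →  {above(d), holds(b), holds(f), linked(d), near(d), on(a,d), on(d,d), on(d,f), on(f,a), on(f,b), on(f,d)}

swap(f,b); free(d,f); flip(d)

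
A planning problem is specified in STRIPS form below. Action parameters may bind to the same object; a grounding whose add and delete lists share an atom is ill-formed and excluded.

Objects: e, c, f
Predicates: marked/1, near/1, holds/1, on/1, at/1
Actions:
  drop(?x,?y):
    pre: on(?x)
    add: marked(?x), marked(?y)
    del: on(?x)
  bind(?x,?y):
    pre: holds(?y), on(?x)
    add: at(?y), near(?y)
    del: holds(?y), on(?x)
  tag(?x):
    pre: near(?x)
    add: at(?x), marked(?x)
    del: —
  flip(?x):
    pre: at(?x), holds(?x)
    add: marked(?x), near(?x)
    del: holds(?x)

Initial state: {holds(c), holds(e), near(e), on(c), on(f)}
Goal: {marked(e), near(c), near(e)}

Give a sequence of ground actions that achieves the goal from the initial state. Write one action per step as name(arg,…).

drop(c,e); bind(f,c)

1. drop(c,e)  →  {holds(c), holds(e), marked(c), marked(e), near(e), on(f)}
2. bind(f,c)  →  {at(c), holds(e), marked(c), marked(e), near(c), near(e)}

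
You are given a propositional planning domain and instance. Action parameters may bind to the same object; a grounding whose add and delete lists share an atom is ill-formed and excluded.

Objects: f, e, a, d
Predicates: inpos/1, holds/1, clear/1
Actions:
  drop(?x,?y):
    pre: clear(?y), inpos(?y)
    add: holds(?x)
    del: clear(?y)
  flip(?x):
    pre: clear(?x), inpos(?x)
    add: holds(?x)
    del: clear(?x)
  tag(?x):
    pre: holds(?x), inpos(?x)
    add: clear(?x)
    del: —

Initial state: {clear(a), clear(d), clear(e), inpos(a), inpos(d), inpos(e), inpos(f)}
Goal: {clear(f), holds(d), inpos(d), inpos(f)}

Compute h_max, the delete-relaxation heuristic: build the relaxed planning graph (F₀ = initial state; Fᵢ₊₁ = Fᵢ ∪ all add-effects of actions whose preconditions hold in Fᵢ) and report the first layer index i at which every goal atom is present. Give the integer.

F0 = init (7 atoms)
F1 = F0 ∪ {holds(a), holds(d), holds(e), holds(f)}  (11 atoms)
F2 = F1 ∪ {clear(f)}  (12 atoms)
goal ⊆ F2  ⇒  h_max = 2

2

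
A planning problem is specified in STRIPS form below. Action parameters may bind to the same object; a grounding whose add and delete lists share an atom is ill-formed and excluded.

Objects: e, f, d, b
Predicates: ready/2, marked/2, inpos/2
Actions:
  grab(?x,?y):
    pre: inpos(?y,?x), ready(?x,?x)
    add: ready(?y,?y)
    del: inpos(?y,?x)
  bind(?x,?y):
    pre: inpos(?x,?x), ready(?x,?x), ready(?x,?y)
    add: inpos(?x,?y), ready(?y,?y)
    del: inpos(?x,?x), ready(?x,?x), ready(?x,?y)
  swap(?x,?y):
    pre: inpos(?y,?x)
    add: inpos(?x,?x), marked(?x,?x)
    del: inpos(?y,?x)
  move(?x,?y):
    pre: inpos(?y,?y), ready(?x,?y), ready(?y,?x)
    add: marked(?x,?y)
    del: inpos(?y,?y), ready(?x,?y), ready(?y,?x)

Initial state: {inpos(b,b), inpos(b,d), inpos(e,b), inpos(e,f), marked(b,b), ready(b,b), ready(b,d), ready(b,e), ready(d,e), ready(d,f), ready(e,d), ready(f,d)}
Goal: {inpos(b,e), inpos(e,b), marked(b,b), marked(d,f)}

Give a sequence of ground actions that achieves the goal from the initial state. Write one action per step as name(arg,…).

1. bind(b,e)  →  {inpos(b,d), inpos(b,e), inpos(e,b), inpos(e,f), marked(b,b), ready(b,d), ready(d,e), ready(d,f), ready(e,d), ready(e,e), ready(f,d)}
2. swap(f,e)  →  {inpos(b,d), inpos(b,e), inpos(e,b), inpos(f,f), marked(b,b), marked(f,f), ready(b,d), ready(d,e), ready(d,f), ready(e,d), ready(e,e), ready(f,d)}
3. move(d,f)  →  {inpos(b,d), inpos(b,e), inpos(e,b), marked(b,b), marked(d,f), marked(f,f), ready(b,d), ready(d,e), ready(e,d), ready(e,e)}

bind(b,e); swap(f,e); move(d,f)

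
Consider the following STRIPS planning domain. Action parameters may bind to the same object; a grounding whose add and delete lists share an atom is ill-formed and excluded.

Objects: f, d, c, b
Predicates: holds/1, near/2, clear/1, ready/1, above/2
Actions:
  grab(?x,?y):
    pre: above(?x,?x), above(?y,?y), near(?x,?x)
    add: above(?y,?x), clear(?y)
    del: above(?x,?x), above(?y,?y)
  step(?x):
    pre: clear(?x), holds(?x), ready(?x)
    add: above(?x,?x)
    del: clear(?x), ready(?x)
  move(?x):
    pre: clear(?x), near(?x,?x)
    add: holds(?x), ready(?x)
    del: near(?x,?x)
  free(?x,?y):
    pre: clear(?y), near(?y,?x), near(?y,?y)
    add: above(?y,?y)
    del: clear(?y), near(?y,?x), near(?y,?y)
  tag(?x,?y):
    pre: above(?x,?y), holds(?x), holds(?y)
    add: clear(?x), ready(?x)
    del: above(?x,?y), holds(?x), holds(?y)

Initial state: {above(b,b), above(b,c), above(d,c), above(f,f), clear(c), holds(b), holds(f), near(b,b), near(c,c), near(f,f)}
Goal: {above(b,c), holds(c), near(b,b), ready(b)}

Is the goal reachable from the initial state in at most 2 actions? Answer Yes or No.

Yes

1. move(c)  →  {above(b,b), above(b,c), above(d,c), above(f,f), clear(c), holds(b), holds(c), holds(f), near(b,b), near(f,f), ready(c)}
2. tag(b,b)  →  {above(b,c), above(d,c), above(f,f), clear(b), clear(c), holds(c), holds(f), near(b,b), near(f,f), ready(b), ready(c)}
optimal plan length = 2; 2 ≤ 2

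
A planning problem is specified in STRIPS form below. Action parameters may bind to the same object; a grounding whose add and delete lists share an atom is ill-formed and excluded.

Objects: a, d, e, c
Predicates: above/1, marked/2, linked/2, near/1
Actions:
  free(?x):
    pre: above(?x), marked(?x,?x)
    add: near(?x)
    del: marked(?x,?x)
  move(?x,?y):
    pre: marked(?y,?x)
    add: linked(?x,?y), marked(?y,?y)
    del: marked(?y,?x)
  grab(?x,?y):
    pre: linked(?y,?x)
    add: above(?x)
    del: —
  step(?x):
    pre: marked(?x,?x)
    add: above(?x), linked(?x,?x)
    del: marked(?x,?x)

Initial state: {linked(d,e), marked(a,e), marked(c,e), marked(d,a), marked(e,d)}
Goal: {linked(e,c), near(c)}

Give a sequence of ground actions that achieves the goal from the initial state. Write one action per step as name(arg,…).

1. move(e,c)  →  {linked(d,e), linked(e,c), marked(a,e), marked(c,c), marked(d,a), marked(e,d)}
2. grab(c,e)  →  {above(c), linked(d,e), linked(e,c), marked(a,e), marked(c,c), marked(d,a), marked(e,d)}
3. free(c)  →  {above(c), linked(d,e), linked(e,c), marked(a,e), marked(d,a), marked(e,d), near(c)}

move(e,c); grab(c,e); free(c)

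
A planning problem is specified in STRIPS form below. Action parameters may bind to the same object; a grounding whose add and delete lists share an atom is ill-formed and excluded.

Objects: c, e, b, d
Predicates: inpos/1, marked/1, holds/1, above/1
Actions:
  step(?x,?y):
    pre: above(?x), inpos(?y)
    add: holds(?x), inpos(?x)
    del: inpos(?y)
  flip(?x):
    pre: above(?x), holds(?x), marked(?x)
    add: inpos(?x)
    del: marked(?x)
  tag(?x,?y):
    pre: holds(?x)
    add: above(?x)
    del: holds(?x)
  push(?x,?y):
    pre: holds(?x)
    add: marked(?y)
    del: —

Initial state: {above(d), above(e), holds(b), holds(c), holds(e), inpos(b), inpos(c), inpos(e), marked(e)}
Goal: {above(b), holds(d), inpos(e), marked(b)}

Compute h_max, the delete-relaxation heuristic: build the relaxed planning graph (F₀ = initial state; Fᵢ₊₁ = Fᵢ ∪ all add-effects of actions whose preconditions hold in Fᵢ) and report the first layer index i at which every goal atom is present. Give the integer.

1

F0 = init (9 atoms)
F1 = F0 ∪ {above(b), above(c), holds(d), inpos(d), marked(b), marked(c), marked(d)}  (16 atoms)
goal ⊆ F1  ⇒  h_max = 1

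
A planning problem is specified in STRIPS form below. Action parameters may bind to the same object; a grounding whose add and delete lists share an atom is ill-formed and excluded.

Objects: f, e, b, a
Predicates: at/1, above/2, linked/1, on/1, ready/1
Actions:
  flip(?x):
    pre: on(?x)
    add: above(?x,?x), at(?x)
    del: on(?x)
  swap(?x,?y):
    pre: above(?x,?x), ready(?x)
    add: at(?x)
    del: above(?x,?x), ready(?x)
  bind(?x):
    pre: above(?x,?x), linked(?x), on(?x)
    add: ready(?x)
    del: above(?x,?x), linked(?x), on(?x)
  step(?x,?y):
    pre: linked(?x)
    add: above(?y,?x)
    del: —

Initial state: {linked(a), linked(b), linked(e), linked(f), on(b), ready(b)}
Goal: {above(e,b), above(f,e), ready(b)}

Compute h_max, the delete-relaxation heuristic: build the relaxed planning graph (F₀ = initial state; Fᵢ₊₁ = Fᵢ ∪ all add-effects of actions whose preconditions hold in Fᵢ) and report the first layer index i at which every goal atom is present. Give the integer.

1

F0 = init (6 atoms)
F1 = F0 ∪ {above(a,a), above(a,b), above(a,e), above(a,f), above(b,a), above(b,b), above(b,e), above(b,f), above(e,a), above(e,b), above(e,e), above(e,f), above(f,a), above(f,b), above(f,e), above(f,f), at(b)}  (23 atoms)
goal ⊆ F1  ⇒  h_max = 1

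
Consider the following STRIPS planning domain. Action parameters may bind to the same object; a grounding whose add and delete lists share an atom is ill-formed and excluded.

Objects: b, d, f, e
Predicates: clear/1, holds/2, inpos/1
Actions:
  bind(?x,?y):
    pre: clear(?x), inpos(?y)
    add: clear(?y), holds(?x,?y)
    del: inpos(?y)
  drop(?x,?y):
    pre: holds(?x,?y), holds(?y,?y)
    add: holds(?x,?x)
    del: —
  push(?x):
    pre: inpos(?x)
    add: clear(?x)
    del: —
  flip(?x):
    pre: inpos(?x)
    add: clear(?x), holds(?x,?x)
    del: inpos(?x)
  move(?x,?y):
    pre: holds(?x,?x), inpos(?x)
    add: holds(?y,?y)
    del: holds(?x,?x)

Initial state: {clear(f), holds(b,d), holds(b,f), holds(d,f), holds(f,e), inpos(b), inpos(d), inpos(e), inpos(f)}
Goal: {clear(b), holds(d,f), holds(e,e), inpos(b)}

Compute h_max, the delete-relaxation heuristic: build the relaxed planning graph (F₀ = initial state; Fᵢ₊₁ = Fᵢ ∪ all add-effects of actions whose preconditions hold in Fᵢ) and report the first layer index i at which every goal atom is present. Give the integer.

1

F0 = init (9 atoms)
F1 = F0 ∪ {clear(b), clear(d), clear(e), holds(b,b), holds(d,d), holds(e,e), holds(f,b), holds(f,d), holds(f,f)}  (18 atoms)
goal ⊆ F1  ⇒  h_max = 1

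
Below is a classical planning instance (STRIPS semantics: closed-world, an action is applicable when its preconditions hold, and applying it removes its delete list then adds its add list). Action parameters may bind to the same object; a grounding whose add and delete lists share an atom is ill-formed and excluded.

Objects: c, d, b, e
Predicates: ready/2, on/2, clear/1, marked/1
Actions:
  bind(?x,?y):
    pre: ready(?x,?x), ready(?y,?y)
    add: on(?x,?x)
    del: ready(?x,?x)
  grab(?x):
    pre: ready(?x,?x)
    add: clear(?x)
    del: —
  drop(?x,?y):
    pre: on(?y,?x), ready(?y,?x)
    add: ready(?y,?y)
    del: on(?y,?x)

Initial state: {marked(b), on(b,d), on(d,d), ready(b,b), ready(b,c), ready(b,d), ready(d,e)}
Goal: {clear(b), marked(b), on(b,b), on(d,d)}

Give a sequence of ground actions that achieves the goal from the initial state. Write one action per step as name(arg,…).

grab(b); bind(b,b)

1. grab(b)  →  {clear(b), marked(b), on(b,d), on(d,d), ready(b,b), ready(b,c), ready(b,d), ready(d,e)}
2. bind(b,b)  →  {clear(b), marked(b), on(b,b), on(b,d), on(d,d), ready(b,c), ready(b,d), ready(d,e)}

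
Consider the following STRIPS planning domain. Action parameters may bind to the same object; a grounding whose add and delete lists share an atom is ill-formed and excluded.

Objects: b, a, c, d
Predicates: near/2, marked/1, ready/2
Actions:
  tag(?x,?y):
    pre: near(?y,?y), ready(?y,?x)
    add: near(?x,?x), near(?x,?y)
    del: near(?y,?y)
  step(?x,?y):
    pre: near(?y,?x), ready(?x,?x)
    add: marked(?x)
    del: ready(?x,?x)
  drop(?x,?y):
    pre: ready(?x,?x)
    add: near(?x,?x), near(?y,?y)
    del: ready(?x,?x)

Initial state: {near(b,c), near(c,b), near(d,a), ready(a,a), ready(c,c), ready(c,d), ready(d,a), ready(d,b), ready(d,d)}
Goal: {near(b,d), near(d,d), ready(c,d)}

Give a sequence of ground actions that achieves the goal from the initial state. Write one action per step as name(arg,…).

drop(a,d); tag(b,d); drop(c,d)

1. drop(a,d)  →  {near(a,a), near(b,c), near(c,b), near(d,a), near(d,d), ready(c,c), ready(c,d), ready(d,a), ready(d,b), ready(d,d)}
2. tag(b,d)  →  {near(a,a), near(b,b), near(b,c), near(b,d), near(c,b), near(d,a), ready(c,c), ready(c,d), ready(d,a), ready(d,b), ready(d,d)}
3. drop(c,d)  →  {near(a,a), near(b,b), near(b,c), near(b,d), near(c,b), near(c,c), near(d,a), near(d,d), ready(c,d), ready(d,a), ready(d,b), ready(d,d)}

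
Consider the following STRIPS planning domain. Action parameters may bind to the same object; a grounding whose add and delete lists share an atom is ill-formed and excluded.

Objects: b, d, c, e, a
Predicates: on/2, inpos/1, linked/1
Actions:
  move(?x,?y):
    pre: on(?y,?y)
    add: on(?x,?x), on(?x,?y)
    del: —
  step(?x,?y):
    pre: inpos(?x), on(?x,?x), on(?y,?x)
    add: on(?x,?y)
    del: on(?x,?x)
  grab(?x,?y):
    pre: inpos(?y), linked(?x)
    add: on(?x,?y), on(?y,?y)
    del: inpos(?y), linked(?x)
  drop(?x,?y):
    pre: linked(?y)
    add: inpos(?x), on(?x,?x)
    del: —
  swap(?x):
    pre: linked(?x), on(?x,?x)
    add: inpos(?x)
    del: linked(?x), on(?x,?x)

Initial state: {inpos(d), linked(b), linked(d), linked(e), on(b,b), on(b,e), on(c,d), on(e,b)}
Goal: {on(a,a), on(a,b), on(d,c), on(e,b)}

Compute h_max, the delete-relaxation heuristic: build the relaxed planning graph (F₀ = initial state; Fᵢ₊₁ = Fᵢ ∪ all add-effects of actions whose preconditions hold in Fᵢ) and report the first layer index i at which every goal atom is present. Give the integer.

F0 = init (8 atoms)
F1 = F0 ∪ {inpos(a), inpos(b), inpos(c), inpos(e), on(a,a), on(a,b), on(b,d), on(c,b), on(c,c), on(d,b), on(d,d), on(e,d), on(e,e)}  (21 atoms)
F2 = F1 ∪ {on(a,c), on(a,d), on(a,e), on(b,a), on(b,c), on(c,a), on(c,e), on(d,a), on(d,c), on(d,e), on(e,a), on(e,c)}  (33 atoms)
goal ⊆ F2  ⇒  h_max = 2

2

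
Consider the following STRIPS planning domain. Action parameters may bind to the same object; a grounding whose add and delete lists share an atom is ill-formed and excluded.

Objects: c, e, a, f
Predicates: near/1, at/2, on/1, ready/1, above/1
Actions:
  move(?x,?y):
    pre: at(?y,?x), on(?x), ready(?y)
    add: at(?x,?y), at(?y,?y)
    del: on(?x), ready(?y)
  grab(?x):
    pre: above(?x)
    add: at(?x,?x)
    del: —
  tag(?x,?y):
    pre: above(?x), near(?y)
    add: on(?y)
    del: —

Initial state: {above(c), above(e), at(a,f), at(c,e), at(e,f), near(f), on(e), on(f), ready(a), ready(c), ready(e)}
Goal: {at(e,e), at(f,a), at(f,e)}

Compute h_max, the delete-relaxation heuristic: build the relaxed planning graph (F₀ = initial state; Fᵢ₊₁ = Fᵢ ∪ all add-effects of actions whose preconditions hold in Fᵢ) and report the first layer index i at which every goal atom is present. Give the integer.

F0 = init (11 atoms)
F1 = F0 ∪ {at(a,a), at(c,c), at(e,c), at(e,e), at(f,a), at(f,e)}  (17 atoms)
goal ⊆ F1  ⇒  h_max = 1

1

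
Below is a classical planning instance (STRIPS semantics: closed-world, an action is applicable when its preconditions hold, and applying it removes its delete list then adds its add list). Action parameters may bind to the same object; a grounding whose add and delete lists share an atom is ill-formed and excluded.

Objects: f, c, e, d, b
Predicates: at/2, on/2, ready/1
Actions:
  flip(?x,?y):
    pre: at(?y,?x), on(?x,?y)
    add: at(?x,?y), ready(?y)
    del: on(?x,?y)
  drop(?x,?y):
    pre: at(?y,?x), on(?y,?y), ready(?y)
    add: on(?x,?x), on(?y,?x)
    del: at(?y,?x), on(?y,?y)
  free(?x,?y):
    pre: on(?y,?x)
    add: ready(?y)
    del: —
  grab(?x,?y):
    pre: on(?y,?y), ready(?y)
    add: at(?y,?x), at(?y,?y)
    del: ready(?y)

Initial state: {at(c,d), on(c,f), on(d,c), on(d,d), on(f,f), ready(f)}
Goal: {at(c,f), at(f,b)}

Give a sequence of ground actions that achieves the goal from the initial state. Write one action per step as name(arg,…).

1. grab(c,f)  →  {at(c,d), at(f,c), at(f,f), on(c,f), on(d,c), on(d,d), on(f,f)}
2. flip(c,f)  →  {at(c,d), at(c,f), at(f,c), at(f,f), on(d,c), on(d,d), on(f,f), ready(f)}
3. grab(b,f)  →  {at(c,d), at(c,f), at(f,b), at(f,c), at(f,f), on(d,c), on(d,d), on(f,f)}

grab(c,f); flip(c,f); grab(b,f)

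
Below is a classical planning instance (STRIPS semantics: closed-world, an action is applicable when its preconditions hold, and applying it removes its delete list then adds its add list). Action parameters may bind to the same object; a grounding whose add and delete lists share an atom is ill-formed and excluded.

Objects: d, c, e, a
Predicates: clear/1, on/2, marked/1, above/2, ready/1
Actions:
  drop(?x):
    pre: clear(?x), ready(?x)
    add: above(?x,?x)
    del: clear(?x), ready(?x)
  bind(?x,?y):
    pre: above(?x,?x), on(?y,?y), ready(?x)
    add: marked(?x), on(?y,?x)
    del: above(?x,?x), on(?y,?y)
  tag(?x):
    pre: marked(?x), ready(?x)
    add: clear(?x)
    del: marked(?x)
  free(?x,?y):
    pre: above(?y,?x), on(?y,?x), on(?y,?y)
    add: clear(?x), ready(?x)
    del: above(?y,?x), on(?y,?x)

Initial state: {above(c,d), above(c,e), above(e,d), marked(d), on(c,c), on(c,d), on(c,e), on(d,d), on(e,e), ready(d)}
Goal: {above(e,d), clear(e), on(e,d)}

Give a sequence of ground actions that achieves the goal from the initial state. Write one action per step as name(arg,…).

tag(d); drop(d); free(d,c); bind(d,e); free(e,c)

1. tag(d)  →  {above(c,d), above(c,e), above(e,d), clear(d), on(c,c), on(c,d), on(c,e), on(d,d), on(e,e), ready(d)}
2. drop(d)  →  {above(c,d), above(c,e), above(d,d), above(e,d), on(c,c), on(c,d), on(c,e), on(d,d), on(e,e)}
3. free(d,c)  →  {above(c,e), above(d,d), above(e,d), clear(d), on(c,c), on(c,e), on(d,d), on(e,e), ready(d)}
4. bind(d,e)  →  {above(c,e), above(e,d), clear(d), marked(d), on(c,c), on(c,e), on(d,d), on(e,d), ready(d)}
5. free(e,c)  →  {above(e,d), clear(d), clear(e), marked(d), on(c,c), on(d,d), on(e,d), ready(d), ready(e)}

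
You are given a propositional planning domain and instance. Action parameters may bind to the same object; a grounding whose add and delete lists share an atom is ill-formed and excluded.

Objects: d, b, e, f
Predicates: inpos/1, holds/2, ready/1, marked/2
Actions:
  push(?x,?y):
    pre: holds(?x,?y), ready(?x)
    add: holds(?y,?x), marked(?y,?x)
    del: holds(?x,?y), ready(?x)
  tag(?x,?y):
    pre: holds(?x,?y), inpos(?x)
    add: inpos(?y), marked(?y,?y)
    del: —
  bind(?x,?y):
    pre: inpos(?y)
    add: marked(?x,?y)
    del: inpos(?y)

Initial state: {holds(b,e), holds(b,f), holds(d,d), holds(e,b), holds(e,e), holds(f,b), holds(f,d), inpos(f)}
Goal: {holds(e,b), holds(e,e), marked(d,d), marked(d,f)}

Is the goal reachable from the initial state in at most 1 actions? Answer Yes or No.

1. tag(f,d)  →  {holds(b,e), holds(b,f), holds(d,d), holds(e,b), holds(e,e), holds(f,b), holds(f,d), inpos(d), inpos(f), marked(d,d)}
2. bind(d,f)  →  {holds(b,e), holds(b,f), holds(d,d), holds(e,b), holds(e,e), holds(f,b), holds(f,d), inpos(d), marked(d,d), marked(d,f)}
optimal plan length = 2; 2 > 1

No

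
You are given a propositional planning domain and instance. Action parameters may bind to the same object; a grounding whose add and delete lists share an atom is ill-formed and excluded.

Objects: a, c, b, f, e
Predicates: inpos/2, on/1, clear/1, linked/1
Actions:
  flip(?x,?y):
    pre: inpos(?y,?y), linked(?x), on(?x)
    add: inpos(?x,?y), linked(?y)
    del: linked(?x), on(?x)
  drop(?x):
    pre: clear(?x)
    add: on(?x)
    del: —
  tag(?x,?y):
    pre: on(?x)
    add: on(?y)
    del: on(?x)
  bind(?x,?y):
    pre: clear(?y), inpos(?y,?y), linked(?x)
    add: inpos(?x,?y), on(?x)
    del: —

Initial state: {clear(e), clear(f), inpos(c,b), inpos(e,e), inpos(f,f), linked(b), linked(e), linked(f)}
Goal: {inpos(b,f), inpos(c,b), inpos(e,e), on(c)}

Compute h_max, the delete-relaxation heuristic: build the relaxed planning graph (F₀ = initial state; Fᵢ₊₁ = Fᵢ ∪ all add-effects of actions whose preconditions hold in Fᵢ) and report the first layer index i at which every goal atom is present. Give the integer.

2

F0 = init (8 atoms)
F1 = F0 ∪ {inpos(b,e), inpos(b,f), inpos(e,f), inpos(f,e), on(b), on(e), on(f)}  (15 atoms)
F2 = F1 ∪ {on(a), on(c)}  (17 atoms)
goal ⊆ F2  ⇒  h_max = 2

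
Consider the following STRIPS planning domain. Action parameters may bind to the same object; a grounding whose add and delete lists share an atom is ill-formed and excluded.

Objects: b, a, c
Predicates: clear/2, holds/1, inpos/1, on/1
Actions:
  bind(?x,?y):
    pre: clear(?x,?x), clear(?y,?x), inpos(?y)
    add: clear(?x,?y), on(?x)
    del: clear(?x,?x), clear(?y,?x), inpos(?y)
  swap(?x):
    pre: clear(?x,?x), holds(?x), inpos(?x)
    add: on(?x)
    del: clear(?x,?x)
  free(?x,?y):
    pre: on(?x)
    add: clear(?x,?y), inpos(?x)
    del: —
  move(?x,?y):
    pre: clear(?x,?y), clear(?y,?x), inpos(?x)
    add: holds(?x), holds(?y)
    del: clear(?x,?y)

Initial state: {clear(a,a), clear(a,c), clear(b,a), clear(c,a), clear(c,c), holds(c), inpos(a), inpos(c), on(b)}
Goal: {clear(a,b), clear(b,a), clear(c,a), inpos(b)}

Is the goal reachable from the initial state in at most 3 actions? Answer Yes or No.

Yes

1. free(b,b)  →  {clear(a,a), clear(a,c), clear(b,a), clear(b,b), clear(c,a), clear(c,c), holds(c), inpos(a), inpos(b), inpos(c), on(b)}
2. bind(a,b)  →  {clear(a,b), clear(a,c), clear(b,b), clear(c,a), clear(c,c), holds(c), inpos(a), inpos(c), on(a), on(b)}
3. free(b,a)  →  {clear(a,b), clear(a,c), clear(b,a), clear(b,b), clear(c,a), clear(c,c), holds(c), inpos(a), inpos(b), inpos(c), on(a), on(b)}
optimal plan length = 3; 3 ≤ 3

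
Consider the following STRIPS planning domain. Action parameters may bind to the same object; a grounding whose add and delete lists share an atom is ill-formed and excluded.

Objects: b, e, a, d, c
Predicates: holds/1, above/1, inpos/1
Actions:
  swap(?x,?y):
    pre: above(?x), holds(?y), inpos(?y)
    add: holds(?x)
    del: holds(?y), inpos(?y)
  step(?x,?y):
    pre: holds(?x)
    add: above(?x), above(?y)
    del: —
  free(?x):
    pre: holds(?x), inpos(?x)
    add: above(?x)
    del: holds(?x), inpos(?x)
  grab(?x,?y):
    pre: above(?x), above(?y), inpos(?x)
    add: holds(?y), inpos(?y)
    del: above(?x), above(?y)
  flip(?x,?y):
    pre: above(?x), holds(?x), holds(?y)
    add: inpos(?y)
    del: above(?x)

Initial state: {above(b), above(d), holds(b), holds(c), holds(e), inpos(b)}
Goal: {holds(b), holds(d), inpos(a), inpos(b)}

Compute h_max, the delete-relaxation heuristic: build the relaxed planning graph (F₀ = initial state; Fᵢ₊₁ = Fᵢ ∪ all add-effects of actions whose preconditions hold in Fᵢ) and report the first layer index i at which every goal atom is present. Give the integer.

2

F0 = init (6 atoms)
F1 = F0 ∪ {above(a), above(c), above(e), holds(d), inpos(c), inpos(d), inpos(e)}  (13 atoms)
F2 = F1 ∪ {holds(a), inpos(a)}  (15 atoms)
goal ⊆ F2  ⇒  h_max = 2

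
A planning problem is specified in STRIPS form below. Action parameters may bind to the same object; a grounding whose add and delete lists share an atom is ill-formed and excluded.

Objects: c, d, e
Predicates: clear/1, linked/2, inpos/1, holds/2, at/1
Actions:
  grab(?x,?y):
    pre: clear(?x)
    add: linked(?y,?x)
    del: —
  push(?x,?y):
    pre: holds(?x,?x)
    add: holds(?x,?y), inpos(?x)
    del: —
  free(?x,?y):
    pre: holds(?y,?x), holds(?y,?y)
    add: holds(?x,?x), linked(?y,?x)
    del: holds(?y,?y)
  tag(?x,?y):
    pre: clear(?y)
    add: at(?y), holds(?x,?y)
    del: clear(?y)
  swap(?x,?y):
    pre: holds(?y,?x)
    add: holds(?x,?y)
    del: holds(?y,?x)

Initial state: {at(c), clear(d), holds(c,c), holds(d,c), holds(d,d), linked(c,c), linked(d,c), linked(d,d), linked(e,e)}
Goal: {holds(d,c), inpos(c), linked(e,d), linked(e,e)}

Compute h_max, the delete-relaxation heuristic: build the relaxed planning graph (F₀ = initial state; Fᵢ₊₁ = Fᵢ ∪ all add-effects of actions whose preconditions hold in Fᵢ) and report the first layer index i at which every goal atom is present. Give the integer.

1

F0 = init (9 atoms)
F1 = F0 ∪ {at(d), holds(c,d), holds(c,e), holds(d,e), holds(e,d), inpos(c), inpos(d), linked(c,d), linked(e,d)}  (18 atoms)
goal ⊆ F1  ⇒  h_max = 1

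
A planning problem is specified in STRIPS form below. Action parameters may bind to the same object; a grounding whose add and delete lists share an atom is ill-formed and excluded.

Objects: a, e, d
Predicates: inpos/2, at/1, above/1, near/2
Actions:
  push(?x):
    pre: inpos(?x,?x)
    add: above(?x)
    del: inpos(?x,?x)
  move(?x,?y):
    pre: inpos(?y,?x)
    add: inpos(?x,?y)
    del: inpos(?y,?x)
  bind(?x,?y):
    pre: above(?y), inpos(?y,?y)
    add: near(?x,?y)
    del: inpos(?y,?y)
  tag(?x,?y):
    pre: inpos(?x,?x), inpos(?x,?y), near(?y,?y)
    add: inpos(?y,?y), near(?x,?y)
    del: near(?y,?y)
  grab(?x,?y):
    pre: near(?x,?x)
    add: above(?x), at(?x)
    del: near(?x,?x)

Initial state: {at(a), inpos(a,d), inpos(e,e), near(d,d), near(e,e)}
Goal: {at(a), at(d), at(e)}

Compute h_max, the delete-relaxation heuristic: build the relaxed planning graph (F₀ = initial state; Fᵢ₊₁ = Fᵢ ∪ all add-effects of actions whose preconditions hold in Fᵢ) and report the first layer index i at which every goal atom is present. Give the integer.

F0 = init (5 atoms)
F1 = F0 ∪ {above(d), above(e), at(d), at(e), inpos(d,a)}  (10 atoms)
goal ⊆ F1  ⇒  h_max = 1

1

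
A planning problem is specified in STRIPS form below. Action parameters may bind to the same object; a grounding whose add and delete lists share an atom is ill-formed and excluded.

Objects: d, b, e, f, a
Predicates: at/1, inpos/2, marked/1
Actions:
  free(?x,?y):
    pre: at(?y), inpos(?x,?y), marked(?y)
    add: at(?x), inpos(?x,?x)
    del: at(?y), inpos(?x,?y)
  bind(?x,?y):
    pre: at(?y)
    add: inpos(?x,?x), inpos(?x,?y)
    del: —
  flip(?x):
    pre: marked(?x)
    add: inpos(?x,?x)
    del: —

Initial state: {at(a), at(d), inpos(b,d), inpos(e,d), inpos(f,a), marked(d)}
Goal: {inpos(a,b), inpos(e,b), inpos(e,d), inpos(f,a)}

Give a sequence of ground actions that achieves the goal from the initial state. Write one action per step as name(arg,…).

free(b,d); bind(e,b); bind(a,b)

1. free(b,d)  →  {at(a), at(b), inpos(b,b), inpos(e,d), inpos(f,a), marked(d)}
2. bind(e,b)  →  {at(a), at(b), inpos(b,b), inpos(e,b), inpos(e,d), inpos(e,e), inpos(f,a), marked(d)}
3. bind(a,b)  →  {at(a), at(b), inpos(a,a), inpos(a,b), inpos(b,b), inpos(e,b), inpos(e,d), inpos(e,e), inpos(f,a), marked(d)}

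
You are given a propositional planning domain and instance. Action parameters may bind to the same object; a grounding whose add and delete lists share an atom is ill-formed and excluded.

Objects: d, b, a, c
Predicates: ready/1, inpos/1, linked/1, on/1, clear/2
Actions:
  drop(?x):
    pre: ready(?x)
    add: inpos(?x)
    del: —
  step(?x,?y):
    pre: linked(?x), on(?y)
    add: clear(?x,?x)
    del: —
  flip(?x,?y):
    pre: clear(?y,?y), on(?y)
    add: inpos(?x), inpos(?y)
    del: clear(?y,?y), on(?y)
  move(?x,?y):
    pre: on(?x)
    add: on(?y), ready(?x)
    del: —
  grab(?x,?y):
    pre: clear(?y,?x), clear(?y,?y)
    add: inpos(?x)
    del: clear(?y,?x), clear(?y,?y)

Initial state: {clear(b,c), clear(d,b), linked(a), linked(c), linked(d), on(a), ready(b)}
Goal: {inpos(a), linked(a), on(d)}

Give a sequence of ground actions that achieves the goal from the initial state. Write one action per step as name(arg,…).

move(a,d); drop(a)

1. move(a,d)  →  {clear(b,c), clear(d,b), linked(a), linked(c), linked(d), on(a), on(d), ready(a), ready(b)}
2. drop(a)  →  {clear(b,c), clear(d,b), inpos(a), linked(a), linked(c), linked(d), on(a), on(d), ready(a), ready(b)}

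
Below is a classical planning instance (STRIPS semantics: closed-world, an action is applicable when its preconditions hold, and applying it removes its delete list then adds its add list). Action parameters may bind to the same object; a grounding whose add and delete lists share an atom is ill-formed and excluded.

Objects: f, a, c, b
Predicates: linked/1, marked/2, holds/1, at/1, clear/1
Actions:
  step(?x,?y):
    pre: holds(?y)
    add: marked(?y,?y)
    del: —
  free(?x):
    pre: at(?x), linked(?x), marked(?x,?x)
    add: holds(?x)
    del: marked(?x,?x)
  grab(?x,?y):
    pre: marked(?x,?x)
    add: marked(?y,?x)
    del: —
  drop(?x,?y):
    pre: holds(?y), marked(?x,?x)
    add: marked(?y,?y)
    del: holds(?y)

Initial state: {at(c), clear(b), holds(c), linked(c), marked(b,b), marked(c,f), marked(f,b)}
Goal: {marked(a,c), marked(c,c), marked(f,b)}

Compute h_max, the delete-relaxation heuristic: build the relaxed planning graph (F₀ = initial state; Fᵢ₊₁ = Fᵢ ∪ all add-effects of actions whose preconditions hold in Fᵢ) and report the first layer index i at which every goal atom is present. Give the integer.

F0 = init (7 atoms)
F1 = F0 ∪ {marked(a,b), marked(c,b), marked(c,c)}  (10 atoms)
F2 = F1 ∪ {marked(a,c), marked(b,c), marked(f,c)}  (13 atoms)
goal ⊆ F2  ⇒  h_max = 2

2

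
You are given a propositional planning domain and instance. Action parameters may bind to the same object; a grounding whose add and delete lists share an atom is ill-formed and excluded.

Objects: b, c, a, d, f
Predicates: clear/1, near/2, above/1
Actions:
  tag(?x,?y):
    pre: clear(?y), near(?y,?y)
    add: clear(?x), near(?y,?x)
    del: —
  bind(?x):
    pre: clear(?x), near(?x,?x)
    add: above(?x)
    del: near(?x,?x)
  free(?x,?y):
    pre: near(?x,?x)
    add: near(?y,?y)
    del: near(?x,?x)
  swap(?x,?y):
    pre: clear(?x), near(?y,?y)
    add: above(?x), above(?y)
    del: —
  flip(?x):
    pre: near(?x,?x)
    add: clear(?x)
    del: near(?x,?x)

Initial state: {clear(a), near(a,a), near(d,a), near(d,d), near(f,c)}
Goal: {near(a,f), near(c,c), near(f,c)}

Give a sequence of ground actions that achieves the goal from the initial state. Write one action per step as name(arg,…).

1. tag(f,a)  →  {clear(a), clear(f), near(a,a), near(a,f), near(d,a), near(d,d), near(f,c)}
2. free(a,c)  →  {clear(a), clear(f), near(a,f), near(c,c), near(d,a), near(d,d), near(f,c)}

tag(f,a); free(a,c)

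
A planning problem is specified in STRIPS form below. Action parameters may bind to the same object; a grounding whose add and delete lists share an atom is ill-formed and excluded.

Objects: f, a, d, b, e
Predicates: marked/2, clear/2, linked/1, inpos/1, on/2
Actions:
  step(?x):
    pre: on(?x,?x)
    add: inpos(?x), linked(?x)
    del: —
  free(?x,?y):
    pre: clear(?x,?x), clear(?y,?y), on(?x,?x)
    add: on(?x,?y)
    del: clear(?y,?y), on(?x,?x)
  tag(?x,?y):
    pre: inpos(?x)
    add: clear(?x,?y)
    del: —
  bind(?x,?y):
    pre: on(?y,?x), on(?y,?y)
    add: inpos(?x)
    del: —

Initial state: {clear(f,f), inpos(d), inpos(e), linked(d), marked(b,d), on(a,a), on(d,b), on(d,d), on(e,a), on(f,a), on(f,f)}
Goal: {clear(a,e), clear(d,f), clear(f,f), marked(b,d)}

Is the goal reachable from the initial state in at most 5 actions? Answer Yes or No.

Yes

1. step(a)  →  {clear(f,f), inpos(a), inpos(d), inpos(e), linked(a), linked(d), marked(b,d), on(a,a), on(d,b), on(d,d), on(e,a), on(f,a), on(f,f)}
2. tag(a,e)  →  {clear(a,e), clear(f,f), inpos(a), inpos(d), inpos(e), linked(a), linked(d), marked(b,d), on(a,a), on(d,b), on(d,d), on(e,a), on(f,a), on(f,f)}
3. tag(d,f)  →  {clear(a,e), clear(d,f), clear(f,f), inpos(a), inpos(d), inpos(e), linked(a), linked(d), marked(b,d), on(a,a), on(d,b), on(d,d), on(e,a), on(f,a), on(f,f)}
optimal plan length = 3; 3 ≤ 5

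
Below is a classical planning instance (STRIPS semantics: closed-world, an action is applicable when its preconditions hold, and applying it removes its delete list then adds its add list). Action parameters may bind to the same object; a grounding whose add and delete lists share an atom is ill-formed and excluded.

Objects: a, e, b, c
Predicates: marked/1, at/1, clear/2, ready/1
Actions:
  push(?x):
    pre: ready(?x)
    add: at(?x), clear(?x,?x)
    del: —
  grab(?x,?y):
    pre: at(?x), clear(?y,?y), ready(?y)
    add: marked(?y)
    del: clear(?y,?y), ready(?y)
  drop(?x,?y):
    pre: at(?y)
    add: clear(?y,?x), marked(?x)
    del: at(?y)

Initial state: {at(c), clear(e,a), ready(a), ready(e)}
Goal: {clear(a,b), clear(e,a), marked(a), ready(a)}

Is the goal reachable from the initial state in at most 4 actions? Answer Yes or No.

1. push(a)  →  {at(a), at(c), clear(a,a), clear(e,a), ready(a), ready(e)}
2. drop(a,c)  →  {at(a), clear(a,a), clear(c,a), clear(e,a), marked(a), ready(a), ready(e)}
3. drop(b,a)  →  {clear(a,a), clear(a,b), clear(c,a), clear(e,a), marked(a), marked(b), ready(a), ready(e)}
optimal plan length = 3; 3 ≤ 4

Yes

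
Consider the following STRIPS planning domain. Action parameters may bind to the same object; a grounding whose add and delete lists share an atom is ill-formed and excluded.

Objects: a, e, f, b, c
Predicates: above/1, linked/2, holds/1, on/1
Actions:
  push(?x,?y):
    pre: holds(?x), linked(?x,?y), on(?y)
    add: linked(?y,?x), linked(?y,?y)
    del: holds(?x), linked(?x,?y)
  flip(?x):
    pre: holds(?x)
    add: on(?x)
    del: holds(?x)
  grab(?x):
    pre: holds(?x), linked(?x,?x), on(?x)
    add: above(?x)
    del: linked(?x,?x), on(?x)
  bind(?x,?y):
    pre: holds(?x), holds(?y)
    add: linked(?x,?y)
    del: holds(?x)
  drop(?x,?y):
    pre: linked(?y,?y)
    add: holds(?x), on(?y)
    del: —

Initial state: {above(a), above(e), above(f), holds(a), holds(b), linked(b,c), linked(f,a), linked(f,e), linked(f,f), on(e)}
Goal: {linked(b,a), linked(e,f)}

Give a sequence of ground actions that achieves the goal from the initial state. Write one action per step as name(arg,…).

bind(b,a); drop(f,f); push(f,e)

1. bind(b,a)  →  {above(a), above(e), above(f), holds(a), linked(b,a), linked(b,c), linked(f,a), linked(f,e), linked(f,f), on(e)}
2. drop(f,f)  →  {above(a), above(e), above(f), holds(a), holds(f), linked(b,a), linked(b,c), linked(f,a), linked(f,e), linked(f,f), on(e), on(f)}
3. push(f,e)  →  {above(a), above(e), above(f), holds(a), linked(b,a), linked(b,c), linked(e,e), linked(e,f), linked(f,a), linked(f,f), on(e), on(f)}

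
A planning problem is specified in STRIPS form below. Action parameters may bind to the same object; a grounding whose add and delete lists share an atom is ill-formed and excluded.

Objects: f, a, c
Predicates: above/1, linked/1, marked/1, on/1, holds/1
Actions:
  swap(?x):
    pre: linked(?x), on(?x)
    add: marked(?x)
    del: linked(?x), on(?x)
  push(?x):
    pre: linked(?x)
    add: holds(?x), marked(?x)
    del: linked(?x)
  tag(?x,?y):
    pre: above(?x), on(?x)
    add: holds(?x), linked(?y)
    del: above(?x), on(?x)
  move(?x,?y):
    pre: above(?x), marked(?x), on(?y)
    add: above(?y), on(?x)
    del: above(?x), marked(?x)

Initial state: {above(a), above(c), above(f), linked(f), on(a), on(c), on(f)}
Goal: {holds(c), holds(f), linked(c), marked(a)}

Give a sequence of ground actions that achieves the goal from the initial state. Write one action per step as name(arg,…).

tag(f,a); swap(a); tag(c,c)

1. tag(f,a)  →  {above(a), above(c), holds(f), linked(a), linked(f), on(a), on(c)}
2. swap(a)  →  {above(a), above(c), holds(f), linked(f), marked(a), on(c)}
3. tag(c,c)  →  {above(a), holds(c), holds(f), linked(c), linked(f), marked(a)}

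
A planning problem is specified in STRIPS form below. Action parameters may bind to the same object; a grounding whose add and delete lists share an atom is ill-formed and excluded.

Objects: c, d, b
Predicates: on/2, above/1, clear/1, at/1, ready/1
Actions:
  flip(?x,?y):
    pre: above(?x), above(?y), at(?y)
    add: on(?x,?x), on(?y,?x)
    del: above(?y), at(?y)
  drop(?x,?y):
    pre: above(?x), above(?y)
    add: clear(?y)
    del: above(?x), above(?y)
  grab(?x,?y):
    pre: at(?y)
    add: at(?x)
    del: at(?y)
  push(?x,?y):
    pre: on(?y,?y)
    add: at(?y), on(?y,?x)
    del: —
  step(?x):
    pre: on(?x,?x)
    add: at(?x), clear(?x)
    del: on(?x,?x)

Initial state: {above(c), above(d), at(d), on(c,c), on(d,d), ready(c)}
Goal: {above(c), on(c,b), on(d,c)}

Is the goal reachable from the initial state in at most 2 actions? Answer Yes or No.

1. flip(c,d)  →  {above(c), on(c,c), on(d,c), on(d,d), ready(c)}
2. push(b,c)  →  {above(c), at(c), on(c,b), on(c,c), on(d,c), on(d,d), ready(c)}
optimal plan length = 2; 2 ≤ 2

Yes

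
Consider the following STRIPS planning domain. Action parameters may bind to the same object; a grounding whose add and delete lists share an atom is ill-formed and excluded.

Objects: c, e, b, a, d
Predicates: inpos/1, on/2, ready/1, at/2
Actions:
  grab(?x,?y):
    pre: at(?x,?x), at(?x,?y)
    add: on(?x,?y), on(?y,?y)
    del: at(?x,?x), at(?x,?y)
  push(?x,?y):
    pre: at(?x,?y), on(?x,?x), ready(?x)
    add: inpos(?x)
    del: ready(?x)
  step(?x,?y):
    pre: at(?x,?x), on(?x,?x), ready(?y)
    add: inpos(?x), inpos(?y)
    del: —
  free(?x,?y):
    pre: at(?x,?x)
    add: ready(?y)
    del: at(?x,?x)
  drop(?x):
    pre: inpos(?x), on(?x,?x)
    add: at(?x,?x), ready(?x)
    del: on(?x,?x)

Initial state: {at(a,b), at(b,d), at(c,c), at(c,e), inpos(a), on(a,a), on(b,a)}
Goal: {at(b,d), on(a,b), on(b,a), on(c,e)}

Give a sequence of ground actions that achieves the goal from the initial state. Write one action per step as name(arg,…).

1. grab(c,e)  →  {at(a,b), at(b,d), inpos(a), on(a,a), on(b,a), on(c,e), on(e,e)}
2. drop(a)  →  {at(a,a), at(a,b), at(b,d), inpos(a), on(b,a), on(c,e), on(e,e), ready(a)}
3. grab(a,b)  →  {at(b,d), inpos(a), on(a,b), on(b,a), on(b,b), on(c,e), on(e,e), ready(a)}

grab(c,e); drop(a); grab(a,b)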